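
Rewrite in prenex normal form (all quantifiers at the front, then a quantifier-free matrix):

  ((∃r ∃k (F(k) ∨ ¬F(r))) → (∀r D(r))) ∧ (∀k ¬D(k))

Rewrite implications/biconditionals: A → B as ¬A ∨ B.
  (¬(∃r ∃k (F(k) ∨ ¬F(r))) ∨ (∀r D(r))) ∧ (∀k ¬D(k))
Drive negations inward (¬∀x A ≡ ∃x ¬A, ¬∃x A ≡ ∀x ¬A, De Morgan for ∧/∨):
  ((∀r ∀k (¬F(k) ∧ F(r))) ∨ (∀r D(r))) ∧ (∀k ¬D(k))
Standardize variables apart so no two quantifiers bind the same name: r↦t, k↦c.
  ((∀r ∀k (¬F(k) ∧ F(r))) ∨ (∀t D(t))) ∧ (∀c ¬D(c))
Extract every quantifier outward, since the variables are now distinct and don't occur free across branches:
  ∀r ∀k ∀t ∀c ((¬F(k) ∧ F(r) ∨ D(t)) ∧ ¬D(c))

∀r ∀k ∀t ∀c ((¬F(k) ∧ F(r) ∨ D(t)) ∧ ¬D(c))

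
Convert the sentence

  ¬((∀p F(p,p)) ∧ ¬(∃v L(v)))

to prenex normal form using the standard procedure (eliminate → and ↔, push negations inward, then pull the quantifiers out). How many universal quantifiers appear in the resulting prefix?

0

Drive negations inward (¬∀x A ≡ ∃x ¬A, ¬∃x A ≡ ∀x ¬A, De Morgan for ∧/∨):
  (∃p ¬F(p,p)) ∨ (∃v L(v))
All bound variables are already distinct, so no renaming is needed.
Pull the quantifiers to the front (each side's bound variable is not free in the other side):
  ∃p ∃v (¬F(p,p) ∨ L(v))
The prefix is ∃p ∃v: 0 universal, 2 existential.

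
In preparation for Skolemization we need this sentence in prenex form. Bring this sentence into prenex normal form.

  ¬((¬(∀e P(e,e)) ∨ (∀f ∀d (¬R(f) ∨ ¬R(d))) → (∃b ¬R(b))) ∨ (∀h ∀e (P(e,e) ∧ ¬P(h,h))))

First replace A → B with ¬A ∨ B.
  ¬(¬(¬(∀e P(e,e)) ∨ (∀f ∀d (¬R(f) ∨ ¬R(d)))) ∨ (∃b ¬R(b)) ∨ (∀h ∀e (P(e,e) ∧ ¬P(h,h))))
Drive negations inward (¬∀x A ≡ ∃x ¬A, ¬∃x A ≡ ∀x ¬A, De Morgan for ∧/∨):
  ((∃e ¬P(e,e)) ∨ (∀f ∀d (¬R(f) ∨ ¬R(d)))) ∧ (∀b R(b)) ∧ (∃h ∃e (¬P(e,e) ∨ P(h,h)))
Standardize variables apart so no two quantifiers bind the same name: e↦z.
  ((∃e ¬P(e,e)) ∨ (∀f ∀d (¬R(f) ∨ ¬R(d)))) ∧ (∀b R(b)) ∧ (∃h ∃z (¬P(z,z) ∨ P(h,h)))
Pull the quantifiers to the front (each side's bound variable is not free in the other side):
  ∃e ∀f ∀d ∀b ∃h ∃z ((¬P(e,e) ∨ ¬R(f) ∨ ¬R(d)) ∧ R(b) ∧ (¬P(z,z) ∨ P(h,h)))

∃e ∀f ∀d ∀b ∃h ∃z ((¬P(e,e) ∨ ¬R(f) ∨ ¬R(d)) ∧ R(b) ∧ (¬P(z,z) ∨ P(h,h)))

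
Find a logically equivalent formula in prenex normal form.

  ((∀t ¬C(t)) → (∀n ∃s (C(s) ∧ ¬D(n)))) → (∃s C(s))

∀t ∃n ∀s ∃u (¬C(t) ∧ (¬C(s) ∨ D(n)) ∨ C(u))

Rewrite implications/biconditionals: A → B as ¬A ∨ B.
  ¬(¬(∀t ¬C(t)) ∨ (∀n ∃s (C(s) ∧ ¬D(n)))) ∨ (∃s C(s))
Drive negations inward (¬∀x A ≡ ∃x ¬A, ¬∃x A ≡ ∀x ¬A, De Morgan for ∧/∨):
  (∀t ¬C(t)) ∧ (∃n ∀s (¬C(s) ∨ D(n))) ∨ (∃s C(s))
Rename bound variables to avoid capture: s↦u.
  (∀t ¬C(t)) ∧ (∃n ∀s (¬C(s) ∨ D(n))) ∨ (∃u C(u))
Finally move all quantifiers to the prefix:
  ∀t ∃n ∀s ∃u (¬C(t) ∧ (¬C(s) ∨ D(n)) ∨ C(u))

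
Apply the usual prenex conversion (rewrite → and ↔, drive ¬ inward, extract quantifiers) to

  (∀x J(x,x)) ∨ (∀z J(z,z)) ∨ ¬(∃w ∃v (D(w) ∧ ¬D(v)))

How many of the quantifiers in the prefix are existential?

0

Drive negations inward (¬∀x A ≡ ∃x ¬A, ¬∃x A ≡ ∀x ¬A, De Morgan for ∧/∨):
  (∀x J(x,x)) ∨ (∀z J(z,z)) ∨ (∀w ∀v (¬D(w) ∨ D(v)))
All bound variables are already distinct, so no renaming is needed.
Extract every quantifier outward, since the variables are now distinct and don't occur free across branches:
  ∀x ∀z ∀w ∀v (J(x,x) ∨ J(z,z) ∨ ¬D(w) ∨ D(v))
The prefix is ∀x ∀z ∀w ∀v: 4 universal, 0 existential.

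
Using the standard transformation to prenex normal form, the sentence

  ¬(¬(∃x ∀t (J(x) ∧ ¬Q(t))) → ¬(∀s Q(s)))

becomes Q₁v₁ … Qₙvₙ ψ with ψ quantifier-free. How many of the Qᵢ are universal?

2

Rewrite implications/biconditionals: A → B as ¬A ∨ B.
  ¬(¬¬(∃x ∀t (J(x) ∧ ¬Q(t))) ∨ ¬(∀s Q(s)))
Move each ¬ inward, flipping quantifiers it crosses:
  (∀x ∃t (¬J(x) ∨ Q(t))) ∧ (∀s Q(s))
All bound variables are already distinct, so no renaming is needed.
Finally move all quantifiers to the prefix:
  ∀x ∃t ∀s ((¬J(x) ∨ Q(t)) ∧ Q(s))
The prefix is ∀x ∃t ∀s: 2 universal, 1 existential.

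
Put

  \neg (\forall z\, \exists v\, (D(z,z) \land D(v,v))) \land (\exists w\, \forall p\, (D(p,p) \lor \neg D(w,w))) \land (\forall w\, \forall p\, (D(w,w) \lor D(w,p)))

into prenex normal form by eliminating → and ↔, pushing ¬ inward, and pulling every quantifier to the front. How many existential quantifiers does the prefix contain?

Drive negations inward (¬∀x A ≡ ∃x ¬A, ¬∃x A ≡ ∀x ¬A, De Morgan for ∧/∨):
  (\exists z\, \forall v\, (\neg D(z,z) \lor \neg D(v,v))) \land (\exists w\, \forall p\, (D(p,p) \lor \neg D(w,w))) \land (\forall w\, \forall p\, (D(w,w) \lor D(w,p)))
Standardize variables apart so no two quantifiers bind the same name: w↦a, p↦u.
  (\exists z\, \forall v\, (\neg D(z,z) \lor \neg D(v,v))) \land (\exists w\, \forall p\, (D(p,p) \lor \neg D(w,w))) \land (\forall a\, \forall u\, (D(a,a) \lor D(a,u)))
Finally move all quantifiers to the prefix:
  \exists z\, \forall v\, \exists w\, \forall p\, \forall a\, \forall u\, ((\neg D(z,z) \lor \neg D(v,v)) \land (D(p,p) \lor \neg D(w,w)) \land (D(a,a) \lor D(a,u)))
The prefix is \exists z \forall v \exists w \forall p \forall a \forall u: 4 universal, 2 existential.

2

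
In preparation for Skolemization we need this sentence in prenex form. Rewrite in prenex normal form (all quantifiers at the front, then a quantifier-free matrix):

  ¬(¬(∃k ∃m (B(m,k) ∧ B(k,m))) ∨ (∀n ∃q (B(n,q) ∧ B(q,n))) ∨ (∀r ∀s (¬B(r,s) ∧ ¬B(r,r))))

∃k ∃m ∃n ∀q ∃r ∃s (B(m,k) ∧ B(k,m) ∧ (¬B(n,q) ∨ ¬B(q,n)) ∧ (B(r,s) ∨ B(r,r)))

Drive negations inward (¬∀x A ≡ ∃x ¬A, ¬∃x A ≡ ∀x ¬A, De Morgan for ∧/∨):
  (∃k ∃m (B(m,k) ∧ B(k,m))) ∧ (∃n ∀q (¬B(n,q) ∨ ¬B(q,n))) ∧ (∃r ∃s (B(r,s) ∨ B(r,r)))
Finally move all quantifiers to the prefix:
  ∃k ∃m ∃n ∀q ∃r ∃s (B(m,k) ∧ B(k,m) ∧ (¬B(n,q) ∨ ¬B(q,n)) ∧ (B(r,s) ∨ B(r,r)))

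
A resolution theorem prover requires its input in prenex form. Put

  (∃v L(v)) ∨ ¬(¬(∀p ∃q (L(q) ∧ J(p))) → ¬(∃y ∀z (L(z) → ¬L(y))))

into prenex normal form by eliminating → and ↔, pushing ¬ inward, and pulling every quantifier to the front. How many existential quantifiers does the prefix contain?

Rewrite implications/biconditionals: A → B as ¬A ∨ B.
  (∃v L(v)) ∨ ¬(¬¬(∀p ∃q (L(q) ∧ J(p))) ∨ ¬(∃y ∀z (¬L(z) ∨ ¬L(y))))
Move each ¬ inward, flipping quantifiers it crosses:
  (∃v L(v)) ∨ (∃p ∀q (¬L(q) ∨ ¬J(p))) ∧ (∃y ∀z (¬L(z) ∨ ¬L(y)))
All bound variables are already distinct, so no renaming is needed.
Extract every quantifier outward, since the variables are now distinct and don't occur free across branches:
  ∃v ∃p ∀q ∃y ∀z (L(v) ∨ (¬L(q) ∨ ¬J(p)) ∧ (¬L(z) ∨ ¬L(y)))
The prefix is ∃v ∃p ∀q ∃y ∀z: 2 universal, 3 existential.

3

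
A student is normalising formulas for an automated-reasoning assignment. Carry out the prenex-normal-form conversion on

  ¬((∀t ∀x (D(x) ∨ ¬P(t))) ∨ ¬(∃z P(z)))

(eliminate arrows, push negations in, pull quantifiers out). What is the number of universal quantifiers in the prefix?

Move each ¬ inward, flipping quantifiers it crosses:
  (∃t ∃x (¬D(x) ∧ P(t))) ∧ (∃z P(z))
All bound variables are already distinct, so no renaming is needed.
Pull the quantifiers to the front (each side's bound variable is not free in the other side):
  ∃t ∃x ∃z (¬D(x) ∧ P(t) ∧ P(z))
The prefix is ∃t ∃x ∃z: 0 universal, 3 existential.

0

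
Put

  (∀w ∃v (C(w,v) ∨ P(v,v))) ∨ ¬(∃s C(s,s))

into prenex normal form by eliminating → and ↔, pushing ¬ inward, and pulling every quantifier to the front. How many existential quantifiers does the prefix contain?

Move each ¬ inward, flipping quantifiers it crosses:
  (∀w ∃v (C(w,v) ∨ P(v,v))) ∨ (∀s ¬C(s,s))
Finally move all quantifiers to the prefix:
  ∀w ∃v ∀s (C(w,v) ∨ P(v,v) ∨ ¬C(s,s))
The prefix is ∀w ∃v ∀s: 2 universal, 1 existential.

1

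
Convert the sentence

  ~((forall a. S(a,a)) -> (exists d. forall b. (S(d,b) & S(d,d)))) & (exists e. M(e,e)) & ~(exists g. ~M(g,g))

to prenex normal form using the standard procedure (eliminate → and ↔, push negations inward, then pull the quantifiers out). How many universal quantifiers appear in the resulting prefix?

Eliminate → and ↔ using ¬ and ∨.
  ~(~(forall a. S(a,a)) | (exists d. forall b. (S(d,b) & S(d,d)))) & (exists e. M(e,e)) & ~(exists g. ~M(g,g))
Move each ¬ inward, flipping quantifiers it crosses:
  (forall a. S(a,a)) & (forall d. exists b. (~S(d,b) | ~S(d,d))) & (exists e. M(e,e)) & (forall g. M(g,g))
All bound variables are already distinct, so no renaming is needed.
Extract every quantifier outward, since the variables are now distinct and don't occur free across branches:
  forall a. forall d. exists b. exists e. forall g. (S(a,a) & (~S(d,b) | ~S(d,d)) & M(e,e) & M(g,g))
The prefix is forall a forall d exists b exists e forall g: 3 universal, 2 existential.

3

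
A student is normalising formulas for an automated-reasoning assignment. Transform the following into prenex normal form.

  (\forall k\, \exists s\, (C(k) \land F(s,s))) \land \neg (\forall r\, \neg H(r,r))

\forall k\, \exists s\, \exists r\, (C(k) \land F(s,s) \land H(r,r))

Drive negations inward (¬∀x A ≡ ∃x ¬A, ¬∃x A ≡ ∀x ¬A, De Morgan for ∧/∨):
  (\forall k\, \exists s\, (C(k) \land F(s,s))) \land (\exists r\, H(r,r))
All bound variables are already distinct, so no renaming is needed.
Finally move all quantifiers to the prefix:
  \forall k\, \exists s\, \exists r\, (C(k) \land F(s,s) \land H(r,r))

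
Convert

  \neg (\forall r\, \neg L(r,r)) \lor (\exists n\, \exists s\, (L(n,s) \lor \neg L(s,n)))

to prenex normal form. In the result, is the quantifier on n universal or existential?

existential

Move each ¬ inward, flipping quantifiers it crosses:
  (\exists r\, L(r,r)) \lor (\exists n\, \exists s\, (L(n,s) \lor \neg L(s,n)))
Finally move all quantifiers to the prefix:
  \exists r\, \exists n\, \exists s\, (L(r,r) \lor L(n,s) \lor \neg L(s,n))
The quantifier \exists n sits under an even number of negations, so it remains existential.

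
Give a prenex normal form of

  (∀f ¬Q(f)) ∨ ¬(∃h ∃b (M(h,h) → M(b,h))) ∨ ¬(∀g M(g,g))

First replace A → B with ¬A ∨ B.
  (∀f ¬Q(f)) ∨ ¬(∃h ∃b (¬M(h,h) ∨ M(b,h))) ∨ ¬(∀g M(g,g))
Move each ¬ inward, flipping quantifiers it crosses:
  (∀f ¬Q(f)) ∨ (∀h ∀b (M(h,h) ∧ ¬M(b,h))) ∨ (∃g ¬M(g,g))
All bound variables are already distinct, so no renaming is needed.
Finally move all quantifiers to the prefix:
  ∀f ∀h ∀b ∃g (¬Q(f) ∨ M(h,h) ∧ ¬M(b,h) ∨ ¬M(g,g))

∀f ∀h ∀b ∃g (¬Q(f) ∨ M(h,h) ∧ ¬M(b,h) ∨ ¬M(g,g))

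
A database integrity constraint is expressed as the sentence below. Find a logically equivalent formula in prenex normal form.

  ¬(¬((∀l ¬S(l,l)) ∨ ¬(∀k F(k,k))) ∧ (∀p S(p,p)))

Move each ¬ inward, flipping quantifiers it crosses:
  (∀l ¬S(l,l)) ∨ (∃k ¬F(k,k)) ∨ (∃p ¬S(p,p))
Finally move all quantifiers to the prefix:
  ∀l ∃k ∃p (¬S(l,l) ∨ ¬F(k,k) ∨ ¬S(p,p))

∀l ∃k ∃p (¬S(l,l) ∨ ¬F(k,k) ∨ ¬S(p,p))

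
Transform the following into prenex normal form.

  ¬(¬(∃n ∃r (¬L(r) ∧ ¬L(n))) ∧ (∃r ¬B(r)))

Push ¬ through the quantifiers and connectives to reach negation normal form:
  (∃n ∃r (¬L(r) ∧ ¬L(n))) ∨ (∀r B(r))
Standardize variables apart so no two quantifiers bind the same name: r↦y1.
  (∃n ∃r (¬L(r) ∧ ¬L(n))) ∨ (∀y1 B(y1))
Pull the quantifiers to the front (each side's bound variable is not free in the other side):
  ∃n ∃r ∀y1 (¬L(r) ∧ ¬L(n) ∨ B(y1))

∃n ∃r ∀y1 (¬L(r) ∧ ¬L(n) ∨ B(y1))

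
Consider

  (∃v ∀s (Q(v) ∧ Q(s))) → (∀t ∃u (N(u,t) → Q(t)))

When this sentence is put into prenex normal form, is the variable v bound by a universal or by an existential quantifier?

universal

Rewrite implications/biconditionals: A → B as ¬A ∨ B.
  ¬(∃v ∀s (Q(v) ∧ Q(s))) ∨ (∀t ∃u (¬N(u,t) ∨ Q(t)))
Drive negations inward (¬∀x A ≡ ∃x ¬A, ¬∃x A ≡ ∀x ¬A, De Morgan for ∧/∨):
  (∀v ∃s (¬Q(v) ∨ ¬Q(s))) ∨ (∀t ∃u (¬N(u,t) ∨ Q(t)))
Extract every quantifier outward, since the variables are now distinct and don't occur free across branches:
  ∀v ∃s ∀t ∃u (¬Q(v) ∨ ¬Q(s) ∨ ¬N(u,t) ∨ Q(t))
The quantifier ∃v sits under an odd number of negations (counting the antecedent side of each →), so it flips to ∀v.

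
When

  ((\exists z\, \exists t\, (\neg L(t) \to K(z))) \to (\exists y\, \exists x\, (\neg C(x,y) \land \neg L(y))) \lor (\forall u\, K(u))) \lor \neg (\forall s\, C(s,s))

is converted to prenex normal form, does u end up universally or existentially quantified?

Eliminate → and ↔ using ¬ and ∨.
  \neg (\exists z\, \exists t\, (\neg \neg L(t) \lor K(z))) \lor (\exists y\, \exists x\, (\neg C(x,y) \land \neg L(y))) \lor (\forall u\, K(u)) \lor \neg (\forall s\, C(s,s))
Move each ¬ inward, flipping quantifiers it crosses:
  (\forall z\, \forall t\, (\neg L(t) \land \neg K(z))) \lor (\exists y\, \exists x\, (\neg C(x,y) \land \neg L(y))) \lor (\forall u\, K(u)) \lor (\exists s\, \neg C(s,s))
Finally move all quantifiers to the prefix:
  \forall z\, \forall t\, \exists y\, \exists x\, \forall u\, \exists s\, (\neg L(t) \land \neg K(z) \lor \neg C(x,y) \land \neg L(y) \lor K(u) \lor \neg C(s,s))
The quantifier \forall u sits under an even number of negations (counting the antecedent side of each →), so it remains universal.

universal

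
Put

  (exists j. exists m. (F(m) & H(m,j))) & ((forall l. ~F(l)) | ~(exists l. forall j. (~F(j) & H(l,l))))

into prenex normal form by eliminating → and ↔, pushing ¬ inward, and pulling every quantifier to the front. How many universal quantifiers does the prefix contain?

Push ¬ through the quantifiers and connectives to reach negation normal form:
  (exists j. exists m. (F(m) & H(m,j))) & ((forall l. ~F(l)) | (forall l. exists j. (F(j) | ~H(l,l))))
Give each quantifier a distinct variable: l↦x, j↦w1.
  (exists j. exists m. (F(m) & H(m,j))) & ((forall l. ~F(l)) | (forall x. exists w1. (F(w1) | ~H(x,x))))
Pull the quantifiers to the front (each side's bound variable is not free in the other side):
  exists j. exists m. forall l. forall x. exists w1. (F(m) & H(m,j) & (~F(l) | F(w1) | ~H(x,x)))
The prefix is exists j exists m forall l forall x exists w1: 2 universal, 3 existential.

2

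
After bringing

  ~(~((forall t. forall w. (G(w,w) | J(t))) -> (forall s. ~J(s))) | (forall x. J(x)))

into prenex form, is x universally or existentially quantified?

existential

First replace A → B with ¬A ∨ B.
  ~(~(~(forall t. forall w. (G(w,w) | J(t))) | (forall s. ~J(s))) | (forall x. J(x)))
Move each ¬ inward, flipping quantifiers it crosses:
  ((exists t. exists w. (~G(w,w) & ~J(t))) | (forall s. ~J(s))) & (exists x. ~J(x))
All bound variables are already distinct, so no renaming is needed.
Extract every quantifier outward, since the variables are now distinct and don't occur free across branches:
  exists t. exists w. forall s. exists x. ((~G(w,w) & ~J(t) | ~J(s)) & ~J(x))
The quantifier forall x sits under an odd number of negations (counting the antecedent side of each →), so it flips to exists x.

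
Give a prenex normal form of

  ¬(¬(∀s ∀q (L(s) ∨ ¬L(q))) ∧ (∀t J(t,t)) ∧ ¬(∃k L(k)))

∀s ∀q ∃t ∃k (L(s) ∨ ¬L(q) ∨ ¬J(t,t) ∨ L(k))

Move each ¬ inward, flipping quantifiers it crosses:
  (∀s ∀q (L(s) ∨ ¬L(q))) ∨ (∃t ¬J(t,t)) ∨ (∃k L(k))
Pull the quantifiers to the front (each side's bound variable is not free in the other side):
  ∀s ∀q ∃t ∃k (L(s) ∨ ¬L(q) ∨ ¬J(t,t) ∨ L(k))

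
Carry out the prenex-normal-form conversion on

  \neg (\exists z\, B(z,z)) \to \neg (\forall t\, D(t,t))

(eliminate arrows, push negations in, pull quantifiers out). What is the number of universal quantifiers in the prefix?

0

Eliminate → and ↔ using ¬ and ∨.
  \neg \neg (\exists z\, B(z,z)) \lor \neg (\forall t\, D(t,t))
Move each ¬ inward, flipping quantifiers it crosses:
  (\exists z\, B(z,z)) \lor (\exists t\, \neg D(t,t))
All bound variables are already distinct, so no renaming is needed.
Finally move all quantifiers to the prefix:
  \exists z\, \exists t\, (B(z,z) \lor \neg D(t,t))
The prefix is \exists z \exists t: 0 universal, 2 existential.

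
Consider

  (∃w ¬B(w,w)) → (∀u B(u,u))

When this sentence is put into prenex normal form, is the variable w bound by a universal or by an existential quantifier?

First replace A → B with ¬A ∨ B.
  ¬(∃w ¬B(w,w)) ∨ (∀u B(u,u))
Move each ¬ inward, flipping quantifiers it crosses:
  (∀w B(w,w)) ∨ (∀u B(u,u))
All bound variables are already distinct, so no renaming is needed.
Pull the quantifiers to the front (each side's bound variable is not free in the other side):
  ∀w ∀u (B(w,w) ∨ B(u,u))
The quantifier ∃w sits under an odd number of negations (counting the antecedent side of each →), so it flips to ∀w.

universal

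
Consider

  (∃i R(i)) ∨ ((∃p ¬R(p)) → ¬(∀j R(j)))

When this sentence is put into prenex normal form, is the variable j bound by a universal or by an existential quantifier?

existential

Eliminate → and ↔ using ¬ and ∨.
  (∃i R(i)) ∨ ¬(∃p ¬R(p)) ∨ ¬(∀j R(j))
Push ¬ through the quantifiers and connectives to reach negation normal form:
  (∃i R(i)) ∨ (∀p R(p)) ∨ (∃j ¬R(j))
Finally move all quantifiers to the prefix:
  ∃i ∀p ∃j (R(i) ∨ R(p) ∨ ¬R(j))
The quantifier ∀j sits under an odd number of negations (counting the antecedent side of each →), so it flips to ∃j.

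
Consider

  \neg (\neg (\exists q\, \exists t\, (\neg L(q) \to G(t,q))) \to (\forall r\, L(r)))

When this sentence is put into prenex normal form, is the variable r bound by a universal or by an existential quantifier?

existential

Rewrite implications/biconditionals: A → B as ¬A ∨ B.
  \neg (\neg \neg (\exists q\, \exists t\, (\neg \neg L(q) \lor G(t,q))) \lor (\forall r\, L(r)))
Move each ¬ inward, flipping quantifiers it crosses:
  (\forall q\, \forall t\, (\neg L(q) \land \neg G(t,q))) \land (\exists r\, \neg L(r))
Pull the quantifiers to the front (each side's bound variable is not free in the other side):
  \forall q\, \forall t\, \exists r\, (\neg L(q) \land \neg G(t,q) \land \neg L(r))
The quantifier \forall r sits under an odd number of negations (counting the antecedent side of each →), so it flips to \exists r.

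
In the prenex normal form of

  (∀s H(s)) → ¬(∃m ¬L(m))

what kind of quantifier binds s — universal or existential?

First replace A → B with ¬A ∨ B.
  ¬(∀s H(s)) ∨ ¬(∃m ¬L(m))
Drive negations inward (¬∀x A ≡ ∃x ¬A, ¬∃x A ≡ ∀x ¬A, De Morgan for ∧/∨):
  (∃s ¬H(s)) ∨ (∀m L(m))
Pull the quantifiers to the front (each side's bound variable is not free in the other side):
  ∃s ∀m (¬H(s) ∨ L(m))
The quantifier ∀s sits under an odd number of negations (counting the antecedent side of each →), so it flips to ∃s.

existential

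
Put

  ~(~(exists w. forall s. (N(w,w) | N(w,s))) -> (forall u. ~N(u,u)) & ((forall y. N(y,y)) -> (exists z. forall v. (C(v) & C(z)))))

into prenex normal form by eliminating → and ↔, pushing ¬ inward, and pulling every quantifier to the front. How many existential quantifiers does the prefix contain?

3

Eliminate → and ↔ using ¬ and ∨.
  ~(~~(exists w. forall s. (N(w,w) | N(w,s))) | (forall u. ~N(u,u)) & (~(forall y. N(y,y)) | (exists z. forall v. (C(v) & C(z)))))
Push ¬ through the quantifiers and connectives to reach negation normal form:
  (forall w. exists s. (~N(w,w) & ~N(w,s))) & ((exists u. N(u,u)) | (forall y. N(y,y)) & (forall z. exists v. (~C(v) | ~C(z))))
All bound variables are already distinct, so no renaming is needed.
Finally move all quantifiers to the prefix:
  forall w. exists s. exists u. forall y. forall z. exists v. (~N(w,w) & ~N(w,s) & (N(u,u) | N(y,y) & (~C(v) | ~C(z))))
The prefix is forall w exists s exists u forall y forall z exists v: 3 universal, 3 existential.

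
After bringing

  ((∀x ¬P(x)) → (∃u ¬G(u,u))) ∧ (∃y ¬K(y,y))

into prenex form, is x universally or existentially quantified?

Rewrite implications/biconditionals: A → B as ¬A ∨ B.
  (¬(∀x ¬P(x)) ∨ (∃u ¬G(u,u))) ∧ (∃y ¬K(y,y))
Push ¬ through the quantifiers and connectives to reach negation normal form:
  ((∃x P(x)) ∨ (∃u ¬G(u,u))) ∧ (∃y ¬K(y,y))
All bound variables are already distinct, so no renaming is needed.
Finally move all quantifiers to the prefix:
  ∃x ∃u ∃y ((P(x) ∨ ¬G(u,u)) ∧ ¬K(y,y))
The quantifier ∀x sits under an odd number of negations (counting the antecedent side of each →), so it flips to ∃x.

existential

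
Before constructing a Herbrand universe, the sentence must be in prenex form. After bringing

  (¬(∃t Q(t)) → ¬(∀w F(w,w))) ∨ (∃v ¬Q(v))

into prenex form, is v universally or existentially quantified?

existential

First replace A → B with ¬A ∨ B.
  ¬¬(∃t Q(t)) ∨ ¬(∀w F(w,w)) ∨ (∃v ¬Q(v))
Drive negations inward (¬∀x A ≡ ∃x ¬A, ¬∃x A ≡ ∀x ¬A, De Morgan for ∧/∨):
  (∃t Q(t)) ∨ (∃w ¬F(w,w)) ∨ (∃v ¬Q(v))
Finally move all quantifiers to the prefix:
  ∃t ∃w ∃v (Q(t) ∨ ¬F(w,w) ∨ ¬Q(v))
The quantifier ∃v sits under an even number of negations (counting the antecedent side of each →), so it remains existential.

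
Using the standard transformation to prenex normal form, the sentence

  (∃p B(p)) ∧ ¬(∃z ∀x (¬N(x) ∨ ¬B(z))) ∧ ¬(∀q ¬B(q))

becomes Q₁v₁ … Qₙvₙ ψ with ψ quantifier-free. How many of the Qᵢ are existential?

Move each ¬ inward, flipping quantifiers it crosses:
  (∃p B(p)) ∧ (∀z ∃x (N(x) ∧ B(z))) ∧ (∃q B(q))
All bound variables are already distinct, so no renaming is needed.
Pull the quantifiers to the front (each side's bound variable is not free in the other side):
  ∃p ∀z ∃x ∃q (B(p) ∧ N(x) ∧ B(z) ∧ B(q))
The prefix is ∃p ∀z ∃x ∃q: 1 universal, 3 existential.

3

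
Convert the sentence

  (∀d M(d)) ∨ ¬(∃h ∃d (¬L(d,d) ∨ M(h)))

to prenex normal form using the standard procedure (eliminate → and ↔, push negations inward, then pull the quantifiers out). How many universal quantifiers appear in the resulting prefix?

Drive negations inward (¬∀x A ≡ ∃x ¬A, ¬∃x A ≡ ∀x ¬A, De Morgan for ∧/∨):
  (∀d M(d)) ∨ (∀h ∀d (L(d,d) ∧ ¬M(h)))
Standardize variables apart so no two quantifiers bind the same name: d↦u.
  (∀d M(d)) ∨ (∀h ∀u (L(u,u) ∧ ¬M(h)))
Extract every quantifier outward, since the variables are now distinct and don't occur free across branches:
  ∀d ∀h ∀u (M(d) ∨ L(u,u) ∧ ¬M(h))
The prefix is ∀d ∀h ∀u: 3 universal, 0 existential.

3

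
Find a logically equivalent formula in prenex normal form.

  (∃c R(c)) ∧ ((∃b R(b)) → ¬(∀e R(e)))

Eliminate → and ↔ using ¬ and ∨.
  (∃c R(c)) ∧ (¬(∃b R(b)) ∨ ¬(∀e R(e)))
Push ¬ through the quantifiers and connectives to reach negation normal form:
  (∃c R(c)) ∧ ((∀b ¬R(b)) ∨ (∃e ¬R(e)))
Extract every quantifier outward, since the variables are now distinct and don't occur free across branches:
  ∃c ∀b ∃e (R(c) ∧ (¬R(b) ∨ ¬R(e)))

∃c ∀b ∃e (R(c) ∧ (¬R(b) ∨ ¬R(e)))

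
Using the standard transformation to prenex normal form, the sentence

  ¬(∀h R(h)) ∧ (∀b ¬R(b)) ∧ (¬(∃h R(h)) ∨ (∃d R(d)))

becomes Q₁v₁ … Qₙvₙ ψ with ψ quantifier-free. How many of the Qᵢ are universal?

Push ¬ through the quantifiers and connectives to reach negation normal form:
  (∃h ¬R(h)) ∧ (∀b ¬R(b)) ∧ ((∀h ¬R(h)) ∨ (∃d R(d)))
Standardize variables apart so no two quantifiers bind the same name: h↦z1.
  (∃h ¬R(h)) ∧ (∀b ¬R(b)) ∧ ((∀z1 ¬R(z1)) ∨ (∃d R(d)))
Pull the quantifiers to the front (each side's bound variable is not free in the other side):
  ∃h ∀b ∀z1 ∃d (¬R(h) ∧ ¬R(b) ∧ (¬R(z1) ∨ R(d)))
The prefix is ∃h ∀b ∀z1 ∃d: 2 universal, 2 existential.

2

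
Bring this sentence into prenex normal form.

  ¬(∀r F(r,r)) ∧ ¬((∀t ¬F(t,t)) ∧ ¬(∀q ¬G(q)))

Move each ¬ inward, flipping quantifiers it crosses:
  (∃r ¬F(r,r)) ∧ ((∃t F(t,t)) ∨ (∀q ¬G(q)))
Finally move all quantifiers to the prefix:
  ∃r ∃t ∀q (¬F(r,r) ∧ (F(t,t) ∨ ¬G(q)))

∃r ∃t ∀q (¬F(r,r) ∧ (F(t,t) ∨ ¬G(q)))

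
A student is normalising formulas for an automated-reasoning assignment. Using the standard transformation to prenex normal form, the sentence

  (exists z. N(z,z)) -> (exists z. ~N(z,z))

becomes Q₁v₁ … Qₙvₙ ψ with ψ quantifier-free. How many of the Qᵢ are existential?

Eliminate → and ↔ using ¬ and ∨.
  ~(exists z. N(z,z)) | (exists z. ~N(z,z))
Push ¬ through the quantifiers and connectives to reach negation normal form:
  (forall z. ~N(z,z)) | (exists z. ~N(z,z))
Standardize variables apart so no two quantifiers bind the same name: z↦s.
  (forall z. ~N(z,z)) | (exists s. ~N(s,s))
Extract every quantifier outward, since the variables are now distinct and don't occur free across branches:
  forall z. exists s. (~N(z,z) | ~N(s,s))
The prefix is forall z exists s: 1 universal, 1 existential.

1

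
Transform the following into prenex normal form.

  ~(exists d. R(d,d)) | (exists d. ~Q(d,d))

forall d. exists v1. (~R(d,d) | ~Q(v1,v1))

Push ¬ through the quantifiers and connectives to reach negation normal form:
  (forall d. ~R(d,d)) | (exists d. ~Q(d,d))
Standardize variables apart so no two quantifiers bind the same name: d↦v1.
  (forall d. ~R(d,d)) | (exists v1. ~Q(v1,v1))
Finally move all quantifiers to the prefix:
  forall d. exists v1. (~R(d,d) | ~Q(v1,v1))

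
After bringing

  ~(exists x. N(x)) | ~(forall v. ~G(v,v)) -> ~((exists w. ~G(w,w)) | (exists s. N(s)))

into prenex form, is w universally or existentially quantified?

First replace A → B with ¬A ∨ B.
  ~(~(exists x. N(x)) | ~(forall v. ~G(v,v))) | ~((exists w. ~G(w,w)) | (exists s. N(s)))
Move each ¬ inward, flipping quantifiers it crosses:
  (exists x. N(x)) & (forall v. ~G(v,v)) | (forall w. G(w,w)) & (forall s. ~N(s))
All bound variables are already distinct, so no renaming is needed.
Extract every quantifier outward, since the variables are now distinct and don't occur free across branches:
  exists x. forall v. forall w. forall s. (N(x) & ~G(v,v) | G(w,w) & ~N(s))
The quantifier exists w sits under an odd number of negations (counting the antecedent side of each →), so it flips to forall w.

universal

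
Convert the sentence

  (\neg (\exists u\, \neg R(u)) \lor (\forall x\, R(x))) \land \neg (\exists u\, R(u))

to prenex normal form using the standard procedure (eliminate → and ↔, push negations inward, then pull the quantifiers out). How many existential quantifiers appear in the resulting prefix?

0

Drive negations inward (¬∀x A ≡ ∃x ¬A, ¬∃x A ≡ ∀x ¬A, De Morgan for ∧/∨):
  ((\forall u\, R(u)) \lor (\forall x\, R(x))) \land (\forall u\, \neg R(u))
Standardize variables apart so no two quantifiers bind the same name: u↦z.
  ((\forall u\, R(u)) \lor (\forall x\, R(x))) \land (\forall z\, \neg R(z))
Extract every quantifier outward, since the variables are now distinct and don't occur free across branches:
  \forall u\, \forall x\, \forall z\, ((R(u) \lor R(x)) \land \neg R(z))
The prefix is \forall u \forall x \forall z: 3 universal, 0 existential.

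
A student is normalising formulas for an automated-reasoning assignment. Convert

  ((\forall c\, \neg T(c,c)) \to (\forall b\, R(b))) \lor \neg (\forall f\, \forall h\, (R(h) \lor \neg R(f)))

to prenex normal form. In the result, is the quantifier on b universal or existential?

universal

Rewrite implications/biconditionals: A → B as ¬A ∨ B.
  \neg (\forall c\, \neg T(c,c)) \lor (\forall b\, R(b)) \lor \neg (\forall f\, \forall h\, (R(h) \lor \neg R(f)))
Move each ¬ inward, flipping quantifiers it crosses:
  (\exists c\, T(c,c)) \lor (\forall b\, R(b)) \lor (\exists f\, \exists h\, (\neg R(h) \land R(f)))
Extract every quantifier outward, since the variables are now distinct and don't occur free across branches:
  \exists c\, \forall b\, \exists f\, \exists h\, (T(c,c) \lor R(b) \lor \neg R(h) \land R(f))
The quantifier \forall b sits under an even number of negations (counting the antecedent side of each →), so it remains universal.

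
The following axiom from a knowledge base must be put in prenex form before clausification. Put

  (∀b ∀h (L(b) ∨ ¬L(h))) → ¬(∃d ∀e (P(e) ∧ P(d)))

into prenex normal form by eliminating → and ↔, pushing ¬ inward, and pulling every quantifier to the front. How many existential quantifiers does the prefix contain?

First replace A → B with ¬A ∨ B.
  ¬(∀b ∀h (L(b) ∨ ¬L(h))) ∨ ¬(∃d ∀e (P(e) ∧ P(d)))
Push ¬ through the quantifiers and connectives to reach negation normal form:
  (∃b ∃h (¬L(b) ∧ L(h))) ∨ (∀d ∃e (¬P(e) ∨ ¬P(d)))
Finally move all quantifiers to the prefix:
  ∃b ∃h ∀d ∃e (¬L(b) ∧ L(h) ∨ ¬P(e) ∨ ¬P(d))
The prefix is ∃b ∃h ∀d ∃e: 1 universal, 3 existential.

3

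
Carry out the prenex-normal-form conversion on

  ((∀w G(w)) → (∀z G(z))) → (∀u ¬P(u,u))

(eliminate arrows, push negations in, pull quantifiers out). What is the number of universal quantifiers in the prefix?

Rewrite implications/biconditionals: A → B as ¬A ∨ B.
  ¬(¬(∀w G(w)) ∨ (∀z G(z))) ∨ (∀u ¬P(u,u))
Push ¬ through the quantifiers and connectives to reach negation normal form:
  (∀w G(w)) ∧ (∃z ¬G(z)) ∨ (∀u ¬P(u,u))
Extract every quantifier outward, since the variables are now distinct and don't occur free across branches:
  ∀w ∃z ∀u (G(w) ∧ ¬G(z) ∨ ¬P(u,u))
The prefix is ∀w ∃z ∀u: 2 universal, 1 existential.

2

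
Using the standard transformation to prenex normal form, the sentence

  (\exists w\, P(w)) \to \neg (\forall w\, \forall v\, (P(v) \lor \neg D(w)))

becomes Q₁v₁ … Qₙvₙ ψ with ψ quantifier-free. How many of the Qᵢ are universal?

Rewrite implications/biconditionals: A → B as ¬A ∨ B.
  \neg (\exists w\, P(w)) \lor \neg (\forall w\, \forall v\, (P(v) \lor \neg D(w)))
Drive negations inward (¬∀x A ≡ ∃x ¬A, ¬∃x A ≡ ∀x ¬A, De Morgan for ∧/∨):
  (\forall w\, \neg P(w)) \lor (\exists w\, \exists v\, (\neg P(v) \land D(w)))
Rename bound variables to avoid capture: w↦r.
  (\forall w\, \neg P(w)) \lor (\exists r\, \exists v\, (\neg P(v) \land D(r)))
Pull the quantifiers to the front (each side's bound variable is not free in the other side):
  \forall w\, \exists r\, \exists v\, (\neg P(w) \lor \neg P(v) \land D(r))
The prefix is \forall w \exists r \exists v: 1 universal, 2 existential.

1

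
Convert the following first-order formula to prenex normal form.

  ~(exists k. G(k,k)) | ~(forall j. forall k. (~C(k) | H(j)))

forall k. exists j. exists q. (~G(k,k) | C(q) & ~H(j))

Push ¬ through the quantifiers and connectives to reach negation normal form:
  (forall k. ~G(k,k)) | (exists j. exists k. (C(k) & ~H(j)))
Standardize variables apart so no two quantifiers bind the same name: k↦q.
  (forall k. ~G(k,k)) | (exists j. exists q. (C(q) & ~H(j)))
Extract every quantifier outward, since the variables are now distinct and don't occur free across branches:
  forall k. exists j. exists q. (~G(k,k) | C(q) & ~H(j))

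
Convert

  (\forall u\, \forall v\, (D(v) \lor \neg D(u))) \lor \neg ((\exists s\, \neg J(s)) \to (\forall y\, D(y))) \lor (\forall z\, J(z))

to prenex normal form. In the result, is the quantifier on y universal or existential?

existential

Rewrite implications/biconditionals: A → B as ¬A ∨ B.
  (\forall u\, \forall v\, (D(v) \lor \neg D(u))) \lor \neg (\neg (\exists s\, \neg J(s)) \lor (\forall y\, D(y))) \lor (\forall z\, J(z))
Push ¬ through the quantifiers and connectives to reach negation normal form:
  (\forall u\, \forall v\, (D(v) \lor \neg D(u))) \lor (\exists s\, \neg J(s)) \land (\exists y\, \neg D(y)) \lor (\forall z\, J(z))
Pull the quantifiers to the front (each side's bound variable is not free in the other side):
  \forall u\, \forall v\, \exists s\, \exists y\, \forall z\, (D(v) \lor \neg D(u) \lor \neg J(s) \land \neg D(y) \lor J(z))
The quantifier \forall y sits under an odd number of negations (counting the antecedent side of each →), so it flips to \exists y.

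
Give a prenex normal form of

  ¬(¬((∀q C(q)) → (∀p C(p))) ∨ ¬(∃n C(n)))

First replace A → B with ¬A ∨ B.
  ¬(¬(¬(∀q C(q)) ∨ (∀p C(p))) ∨ ¬(∃n C(n)))
Drive negations inward (¬∀x A ≡ ∃x ¬A, ¬∃x A ≡ ∀x ¬A, De Morgan for ∧/∨):
  ((∃q ¬C(q)) ∨ (∀p C(p))) ∧ (∃n C(n))
Pull the quantifiers to the front (each side's bound variable is not free in the other side):
  ∃q ∀p ∃n ((¬C(q) ∨ C(p)) ∧ C(n))

∃q ∀p ∃n ((¬C(q) ∨ C(p)) ∧ C(n))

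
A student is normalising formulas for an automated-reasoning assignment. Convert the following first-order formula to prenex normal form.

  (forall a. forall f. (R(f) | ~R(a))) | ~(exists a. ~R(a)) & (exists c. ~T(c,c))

Move each ¬ inward, flipping quantifiers it crosses:
  (forall a. forall f. (R(f) | ~R(a))) | (forall a. R(a)) & (exists c. ~T(c,c))
Rename bound variables to avoid capture: a↦v1.
  (forall a. forall f. (R(f) | ~R(a))) | (forall v1. R(v1)) & (exists c. ~T(c,c))
Pull the quantifiers to the front (each side's bound variable is not free in the other side):
  forall a. forall f. forall v1. exists c. (R(f) | ~R(a) | R(v1) & ~T(c,c))

forall a. forall f. forall v1. exists c. (R(f) | ~R(a) | R(v1) & ~T(c,c))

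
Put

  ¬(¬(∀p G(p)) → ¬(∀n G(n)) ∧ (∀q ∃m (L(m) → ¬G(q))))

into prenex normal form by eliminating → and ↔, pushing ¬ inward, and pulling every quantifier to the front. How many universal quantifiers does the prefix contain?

First replace A → B with ¬A ∨ B.
  ¬(¬¬(∀p G(p)) ∨ ¬(∀n G(n)) ∧ (∀q ∃m (¬L(m) ∨ ¬G(q))))
Push ¬ through the quantifiers and connectives to reach negation normal form:
  (∃p ¬G(p)) ∧ ((∀n G(n)) ∨ (∃q ∀m (L(m) ∧ G(q))))
All bound variables are already distinct, so no renaming is needed.
Finally move all quantifiers to the prefix:
  ∃p ∀n ∃q ∀m (¬G(p) ∧ (G(n) ∨ L(m) ∧ G(q)))
The prefix is ∃p ∀n ∃q ∀m: 2 universal, 2 existential.

2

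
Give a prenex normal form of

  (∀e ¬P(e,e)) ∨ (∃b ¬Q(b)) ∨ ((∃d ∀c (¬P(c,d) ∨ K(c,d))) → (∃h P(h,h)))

Eliminate → and ↔ using ¬ and ∨.
  (∀e ¬P(e,e)) ∨ (∃b ¬Q(b)) ∨ ¬(∃d ∀c (¬P(c,d) ∨ K(c,d))) ∨ (∃h P(h,h))
Push ¬ through the quantifiers and connectives to reach negation normal form:
  (∀e ¬P(e,e)) ∨ (∃b ¬Q(b)) ∨ (∀d ∃c (P(c,d) ∧ ¬K(c,d))) ∨ (∃h P(h,h))
All bound variables are already distinct, so no renaming is needed.
Extract every quantifier outward, since the variables are now distinct and don't occur free across branches:
  ∀e ∃b ∀d ∃c ∃h (¬P(e,e) ∨ ¬Q(b) ∨ P(c,d) ∧ ¬K(c,d) ∨ P(h,h))

∀e ∃b ∀d ∃c ∃h (¬P(e,e) ∨ ¬Q(b) ∨ P(c,d) ∧ ¬K(c,d) ∨ P(h,h))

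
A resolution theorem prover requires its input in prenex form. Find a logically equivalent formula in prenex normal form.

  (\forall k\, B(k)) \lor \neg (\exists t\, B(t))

Push ¬ through the quantifiers and connectives to reach negation normal form:
  (\forall k\, B(k)) \lor (\forall t\, \neg B(t))
Extract every quantifier outward, since the variables are now distinct and don't occur free across branches:
  \forall k\, \forall t\, (B(k) \lor \neg B(t))

\forall k\, \forall t\, (B(k) \lor \neg B(t))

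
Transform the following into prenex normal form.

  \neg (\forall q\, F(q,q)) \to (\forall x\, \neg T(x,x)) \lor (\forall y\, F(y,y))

\forall q\, \forall x\, \forall y\, (F(q,q) \lor \neg T(x,x) \lor F(y,y))

First replace A → B with ¬A ∨ B.
  \neg \neg (\forall q\, F(q,q)) \lor (\forall x\, \neg T(x,x)) \lor (\forall y\, F(y,y))
Drive negations inward (¬∀x A ≡ ∃x ¬A, ¬∃x A ≡ ∀x ¬A, De Morgan for ∧/∨):
  (\forall q\, F(q,q)) \lor (\forall x\, \neg T(x,x)) \lor (\forall y\, F(y,y))
All bound variables are already distinct, so no renaming is needed.
Pull the quantifiers to the front (each side's bound variable is not free in the other side):
  \forall q\, \forall x\, \forall y\, (F(q,q) \lor \neg T(x,x) \lor F(y,y))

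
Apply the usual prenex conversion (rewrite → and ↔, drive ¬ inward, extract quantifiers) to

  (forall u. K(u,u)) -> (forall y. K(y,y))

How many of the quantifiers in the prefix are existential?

First replace A → B with ¬A ∨ B.
  ~(forall u. K(u,u)) | (forall y. K(y,y))
Drive negations inward (¬∀x A ≡ ∃x ¬A, ¬∃x A ≡ ∀x ¬A, De Morgan for ∧/∨):
  (exists u. ~K(u,u)) | (forall y. K(y,y))
All bound variables are already distinct, so no renaming is needed.
Finally move all quantifiers to the prefix:
  exists u. forall y. (~K(u,u) | K(y,y))
The prefix is exists u forall y: 1 universal, 1 existential.

1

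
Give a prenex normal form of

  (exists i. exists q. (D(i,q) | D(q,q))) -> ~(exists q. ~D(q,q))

forall i. forall q. forall u. (~D(i,q) & ~D(q,q) | D(u,u))

Rewrite implications/biconditionals: A → B as ¬A ∨ B.
  ~(exists i. exists q. (D(i,q) | D(q,q))) | ~(exists q. ~D(q,q))
Move each ¬ inward, flipping quantifiers it crosses:
  (forall i. forall q. (~D(i,q) & ~D(q,q))) | (forall q. D(q,q))
Give each quantifier a distinct variable: q↦u.
  (forall i. forall q. (~D(i,q) & ~D(q,q))) | (forall u. D(u,u))
Pull the quantifiers to the front (each side's bound variable is not free in the other side):
  forall i. forall q. forall u. (~D(i,q) & ~D(q,q) | D(u,u))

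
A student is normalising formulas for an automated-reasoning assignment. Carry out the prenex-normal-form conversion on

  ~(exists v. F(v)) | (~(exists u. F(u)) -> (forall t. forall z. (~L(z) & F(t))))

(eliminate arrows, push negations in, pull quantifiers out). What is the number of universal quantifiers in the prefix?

Eliminate → and ↔ using ¬ and ∨.
  ~(exists v. F(v)) | ~~(exists u. F(u)) | (forall t. forall z. (~L(z) & F(t)))
Move each ¬ inward, flipping quantifiers it crosses:
  (forall v. ~F(v)) | (exists u. F(u)) | (forall t. forall z. (~L(z) & F(t)))
All bound variables are already distinct, so no renaming is needed.
Extract every quantifier outward, since the variables are now distinct and don't occur free across branches:
  forall v. exists u. forall t. forall z. (~F(v) | F(u) | ~L(z) & F(t))
The prefix is forall v exists u forall t forall z: 3 universal, 1 existential.

3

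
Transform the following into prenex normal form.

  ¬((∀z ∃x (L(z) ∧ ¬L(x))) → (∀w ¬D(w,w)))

Eliminate → and ↔ using ¬ and ∨.
  ¬(¬(∀z ∃x (L(z) ∧ ¬L(x))) ∨ (∀w ¬D(w,w)))
Push ¬ through the quantifiers and connectives to reach negation normal form:
  (∀z ∃x (L(z) ∧ ¬L(x))) ∧ (∃w D(w,w))
All bound variables are already distinct, so no renaming is needed.
Finally move all quantifiers to the prefix:
  ∀z ∃x ∃w (L(z) ∧ ¬L(x) ∧ D(w,w))

∀z ∃x ∃w (L(z) ∧ ¬L(x) ∧ D(w,w))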